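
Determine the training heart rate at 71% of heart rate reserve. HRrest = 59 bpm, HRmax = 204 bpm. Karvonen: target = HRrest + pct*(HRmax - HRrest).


Target = HRrest + pct*(HRmax - HRrest)
Heart rate reserve = HRmax - HRrest = 204 - 59 = 145 bpm
Fraction = 71% = 0.71
Target = 59 + 0.71 * 145
Target = 59 + 102.95 = 161.95 bpm

161.95 bpm


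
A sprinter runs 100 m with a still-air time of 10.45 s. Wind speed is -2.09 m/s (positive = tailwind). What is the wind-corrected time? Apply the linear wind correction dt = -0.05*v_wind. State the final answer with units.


dt = -0.05 * v_wind = -0.05 * -2.09 = 0.1045 s
t_corrected = t_still + dt = 10.45 + (0.1045)
t_corrected = 10.5545 s

10.5545 s


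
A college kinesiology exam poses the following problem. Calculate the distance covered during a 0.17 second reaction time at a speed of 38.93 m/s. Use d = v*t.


d = v * t
d = 38.93 * 0.17
d = 6.6181 m

6.6181 m


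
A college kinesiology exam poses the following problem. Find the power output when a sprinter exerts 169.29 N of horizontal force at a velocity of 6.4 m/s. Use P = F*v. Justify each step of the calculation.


P = F * v
P = 169.29 * 6.4
P = 1083.456 W

1083.456 W


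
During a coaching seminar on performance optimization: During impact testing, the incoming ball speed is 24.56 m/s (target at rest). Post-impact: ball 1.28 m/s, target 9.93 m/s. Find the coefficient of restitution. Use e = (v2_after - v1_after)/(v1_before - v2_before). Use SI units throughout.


e = (v2_after - v1_after) / (v1_before - v2_before)
Numerator = 9.93 - 1.28 = 8.65
Denominator = 24.56 - 0 = 24.56
e = 8.65 / 24.56 = 0.3522

0.3522


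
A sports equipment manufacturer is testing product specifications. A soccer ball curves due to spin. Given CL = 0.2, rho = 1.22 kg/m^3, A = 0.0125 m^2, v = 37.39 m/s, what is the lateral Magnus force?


FM = 0.5 * CL * rho * A * v^2
FM = 0.5 * 0.2 * 1.22 * 0.0125 * 37.39^2
v^2 = 1398.0121
FM = 0.5 * 0.2 * 1.22 * 0.0125 * 1398.0121 = 2.132 N

2.132 N


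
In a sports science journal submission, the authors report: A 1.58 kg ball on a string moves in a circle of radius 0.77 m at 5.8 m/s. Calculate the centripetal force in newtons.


Fc = m * v^2 / r
v^2 = 5.8^2 = 33.64
Fc = 1.58 * 33.64 / 0.77
Fc = 53.1512 / 0.77 = 69.0275 N

69.0275 N


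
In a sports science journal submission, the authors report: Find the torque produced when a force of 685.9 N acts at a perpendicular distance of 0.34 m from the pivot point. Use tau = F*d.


tau = F * d
tau = 685.9 * 0.34
tau = 233.206 N*m

233.206 N*m


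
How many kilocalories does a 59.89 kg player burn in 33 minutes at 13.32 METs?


kcal = MET * mass * time_hr
Convert time: 33 min = 0.55 hr
kcal = 13.32 * 59.89 * 0.55
kcal = 438.7541 kcal

438.7541 kcal


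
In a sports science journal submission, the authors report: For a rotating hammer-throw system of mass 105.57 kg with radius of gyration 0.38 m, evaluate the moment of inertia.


I = m * k^2
I = 105.57 * 0.38^2
I = 105.57 * 0.1444 = 15.2443 kg*m^2

15.2443 kg*m^2


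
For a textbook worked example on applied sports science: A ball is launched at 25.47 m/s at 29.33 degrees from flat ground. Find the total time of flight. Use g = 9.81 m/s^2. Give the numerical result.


T = 2*v*sin(theta)/g
sin(theta) = sin(29.33 deg) = 0.4898
T = 2*25.47*0.4898 / 9.81
T = 24.9524 / 9.81 = 2.5436 s

2.5436 s


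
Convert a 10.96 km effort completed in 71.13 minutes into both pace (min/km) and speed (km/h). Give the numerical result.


Pace = time / distance = 71.13 min / 10.96 km = 6.49 min/km
Speed = distance / time_in_hours = 10.96 / 1.1855 hr
Speed = 9.245 km/h

6.49 min/km, 9.245 km/h


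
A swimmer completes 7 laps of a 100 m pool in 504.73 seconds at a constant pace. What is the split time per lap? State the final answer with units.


Split time = total_time / n_laps = 504.73 / 7
Split time = 72.1043 s per lap

72.1043 s


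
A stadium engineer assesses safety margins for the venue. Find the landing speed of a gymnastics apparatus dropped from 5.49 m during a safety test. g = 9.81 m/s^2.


v = sqrt(2 * g * h)
v = sqrt(2 * 9.81 * 5.49)
v = sqrt(107.7138) = 10.3785 m/s

10.3785 m/s


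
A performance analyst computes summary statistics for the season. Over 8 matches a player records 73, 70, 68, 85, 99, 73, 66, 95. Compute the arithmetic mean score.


Average = sum / n
Sum = 629
Average = 629 / 8 = 78.625

78.625


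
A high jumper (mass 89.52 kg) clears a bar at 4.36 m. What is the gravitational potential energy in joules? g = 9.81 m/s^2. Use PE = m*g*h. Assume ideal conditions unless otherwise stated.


PE = m * g * h
PE = 89.52 * 9.81 * 4.36
PE = 878.1912 * 4.36 = 3828.9136 J

3828.9136 J


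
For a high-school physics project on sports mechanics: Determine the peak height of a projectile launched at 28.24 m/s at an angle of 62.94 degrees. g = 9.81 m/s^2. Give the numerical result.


H = (v*sin(theta))^2 / (2*g)
vy = v*sin(theta) = 28.24 * sin(62.94 deg) = 25.1486 m/s
H = vy^2 / (2*g) = 632.4513 / (2*9.81)
H = 632.4513 / 19.62 = 32.235 m

32.235 m


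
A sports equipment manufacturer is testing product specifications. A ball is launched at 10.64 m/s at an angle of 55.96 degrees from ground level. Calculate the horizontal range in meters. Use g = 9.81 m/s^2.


R = v^2 * sin(2*theta) / g
Convert angle to radians: theta = 55.96 deg = 0.9767 rad
sin(2*theta) = sin(1.9534) = 0.9277
R = 10.64^2 * 0.9277 / 9.81
R = 113.2096 * 0.9277 / 9.81 = 10.7059 m

10.7059 m


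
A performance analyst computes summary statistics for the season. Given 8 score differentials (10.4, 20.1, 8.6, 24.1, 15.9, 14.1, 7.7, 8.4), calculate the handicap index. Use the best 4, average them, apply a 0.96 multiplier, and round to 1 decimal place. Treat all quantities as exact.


All differentials: 10.4, 20.1, 8.6, 24.1, 15.9, 14.1, 7.7, 8.4
Sorted: 7.7, 8.4, 8.6, 10.4, 14.1, 15.9, 20.1, 24.1
Best 4: 7.7, 8.4, 8.6, 10.4
Average of best = 35.1 / 4 = 8.775
Raw index = 8.775 * 0.96 = 8.424
Handicap index = round(8.424, 1) = 8.4

8.4


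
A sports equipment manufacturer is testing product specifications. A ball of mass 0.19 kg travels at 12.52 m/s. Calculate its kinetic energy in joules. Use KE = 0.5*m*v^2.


KE = 0.5 * m * v^2
KE = 0.5 * 0.19 * 12.52^2
KE = 0.5 * 0.19 * 156.7504 = 14.8913 J

14.8913 J


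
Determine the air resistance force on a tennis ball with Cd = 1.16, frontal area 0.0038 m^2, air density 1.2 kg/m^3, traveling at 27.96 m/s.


Fd = 0.5 * Cd * rho * A * v^2
Fd = 0.5 * 1.16 * 1.2 * 0.0038 * 27.96^2
v^2 = 781.7616
Fd = 0.5 * 1.16 * 1.2 * 0.0038 * 781.7616 = 2.0676 N

2.0676 N


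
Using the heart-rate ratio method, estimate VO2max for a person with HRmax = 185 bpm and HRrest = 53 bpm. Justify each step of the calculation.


VO2max = 15.3 * HRmax / HRrest
VO2max = 15.3 * 185 / 53
VO2max = 2830.5 / 53 = 53.4057 mL/kg/min

53.4057 mL/kg/min


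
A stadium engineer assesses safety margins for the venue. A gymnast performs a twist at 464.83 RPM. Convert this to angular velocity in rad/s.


omega = RPM * 2 * pi / 60
omega = 464.83 * 2 * 3.14159 / 60
omega = 2920.613 / 60 = 48.6769 rad/s

48.6769 rad/s


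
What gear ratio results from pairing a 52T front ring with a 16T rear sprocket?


GR = front_teeth / rear_teeth
GR = 52 / 16
GR = 3.25

3.25


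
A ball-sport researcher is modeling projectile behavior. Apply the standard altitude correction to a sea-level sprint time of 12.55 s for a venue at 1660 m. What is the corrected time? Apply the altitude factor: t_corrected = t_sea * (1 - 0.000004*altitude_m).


Correction factor = 1 - 0.000004 * 1660 = 0.99336
t_corrected = t_sea * factor = 12.55 * 0.99336
t_corrected = 12.4667 s

12.4667 s


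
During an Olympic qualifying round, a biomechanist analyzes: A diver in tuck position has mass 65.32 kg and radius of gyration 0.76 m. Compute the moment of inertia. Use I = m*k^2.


I = m * k^2
I = 65.32 * 0.76^2
I = 65.32 * 0.5776 = 37.7288 kg*m^2

37.7288 kg*m^2


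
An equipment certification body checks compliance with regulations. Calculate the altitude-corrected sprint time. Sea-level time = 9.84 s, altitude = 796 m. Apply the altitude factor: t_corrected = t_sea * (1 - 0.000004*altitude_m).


Correction factor = 1 - 0.000004 * 796 = 0.996816
t_corrected = t_sea * factor = 9.84 * 0.996816
t_corrected = 9.8087 s

9.8087 s


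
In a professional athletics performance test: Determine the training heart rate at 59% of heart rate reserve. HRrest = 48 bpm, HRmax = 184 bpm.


Target = HRrest + pct*(HRmax - HRrest)
Heart rate reserve = HRmax - HRrest = 184 - 48 = 136 bpm
Fraction = 59% = 0.59
Target = 48 + 0.59 * 136
Target = 48 + 80.24 = 128.24 bpm

128.24 bpm


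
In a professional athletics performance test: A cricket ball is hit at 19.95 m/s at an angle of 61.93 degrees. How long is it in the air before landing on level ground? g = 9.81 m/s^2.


T = 2*v*sin(theta)/g
sin(theta) = sin(61.93 deg) = 0.8824
T = 2*19.95*0.8824 / 9.81
T = 35.2067 / 9.81 = 3.5889 s

3.5889 s


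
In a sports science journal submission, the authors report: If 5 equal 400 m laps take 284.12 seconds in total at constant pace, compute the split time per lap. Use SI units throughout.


Split time = total_time / n_laps = 284.12 / 5
Split time = 56.824 s per lap

56.824 s


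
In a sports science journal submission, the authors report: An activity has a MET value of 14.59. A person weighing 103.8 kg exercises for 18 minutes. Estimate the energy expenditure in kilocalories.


kcal = MET * mass * time_hr
Convert time: 18 min = 0.3 hr
kcal = 14.59 * 103.8 * 0.3
kcal = 454.3326 kcal

454.3326 kcal


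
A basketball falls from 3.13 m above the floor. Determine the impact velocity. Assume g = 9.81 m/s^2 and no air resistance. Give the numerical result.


v = sqrt(2 * g * h)
v = sqrt(2 * 9.81 * 3.13)
v = sqrt(61.4106) = 7.8365 m/s

7.8365 m/s


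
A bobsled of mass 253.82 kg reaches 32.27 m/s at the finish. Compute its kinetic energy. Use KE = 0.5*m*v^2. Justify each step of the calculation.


KE = 0.5 * m * v^2
KE = 0.5 * 253.82 * 32.27^2
KE = 0.5 * 253.82 * 1041.3529 = 132158.0965 J

132158.0965 J


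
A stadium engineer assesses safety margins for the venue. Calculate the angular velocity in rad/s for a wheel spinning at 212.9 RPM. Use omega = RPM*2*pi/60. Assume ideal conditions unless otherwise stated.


omega = RPM * 2 * pi / 60
omega = 212.9 * 2 * 3.14159 / 60
omega = 1337.6902 / 60 = 22.2948 rad/s

22.2948 rad/s


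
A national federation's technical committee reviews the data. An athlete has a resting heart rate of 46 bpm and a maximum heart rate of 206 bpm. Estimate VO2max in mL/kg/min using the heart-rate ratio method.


VO2max = 15.3 * HRmax / HRrest
VO2max = 15.3 * 206 / 46
VO2max = 3151.8 / 46 = 68.5174 mL/kg/min

68.5174 mL/kg/min


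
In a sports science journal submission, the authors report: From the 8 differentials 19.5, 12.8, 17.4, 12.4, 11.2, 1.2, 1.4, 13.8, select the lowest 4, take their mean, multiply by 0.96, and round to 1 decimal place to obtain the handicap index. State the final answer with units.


All differentials: 19.5, 12.8, 17.4, 12.4, 11.2, 1.2, 1.4, 13.8
Sorted: 1.2, 1.4, 11.2, 12.4, 12.8, 13.8, 17.4, 19.5
Best 4: 1.2, 1.4, 11.2, 12.4
Average of best = 26.2 / 4 = 6.55
Raw index = 6.55 * 0.96 = 6.288
Handicap index = round(6.288, 1) = 6.3

6.3


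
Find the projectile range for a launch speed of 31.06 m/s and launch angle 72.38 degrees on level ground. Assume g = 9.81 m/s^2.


R = v^2 * sin(2*theta) / g
Convert angle to radians: theta = 72.38 deg = 1.2633 rad
sin(2*theta) = sin(2.5265) = 0.577
R = 31.06^2 * 0.577 / 9.81
R = 964.7236 * 0.577 / 9.81 = 56.7429 m

56.7429 m


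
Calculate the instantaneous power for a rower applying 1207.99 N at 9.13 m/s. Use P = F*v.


P = F * v
P = 1207.99 * 9.13
P = 11028.9487 W

11028.9487 W


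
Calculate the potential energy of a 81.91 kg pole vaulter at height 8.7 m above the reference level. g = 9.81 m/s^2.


PE = m * g * h
PE = 81.91 * 9.81 * 8.7
PE = 803.5371 * 8.7 = 6990.7728 J

6990.7728 J


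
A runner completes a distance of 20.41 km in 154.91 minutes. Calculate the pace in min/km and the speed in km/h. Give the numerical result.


Pace = time / distance = 154.91 min / 20.41 km = 7.5899 min/km
Speed = distance / time_in_hours = 20.41 / 2.5818 hr
Speed = 7.9052 km/h

7.5899 min/km, 7.9052 km/h


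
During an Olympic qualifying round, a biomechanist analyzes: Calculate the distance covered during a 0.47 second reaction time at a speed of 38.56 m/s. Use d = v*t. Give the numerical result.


d = v * t
d = 38.56 * 0.47
d = 18.1232 m

18.1232 m


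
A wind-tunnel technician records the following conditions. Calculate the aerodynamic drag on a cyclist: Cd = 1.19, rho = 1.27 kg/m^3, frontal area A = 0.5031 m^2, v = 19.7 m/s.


Fd = 0.5 * Cd * rho * A * v^2
Fd = 0.5 * 1.19 * 1.27 * 0.5031 * 19.7^2
v^2 = 388.09
Fd = 0.5 * 1.19 * 1.27 * 0.5031 * 388.09 = 147.5392 N

147.5392 N


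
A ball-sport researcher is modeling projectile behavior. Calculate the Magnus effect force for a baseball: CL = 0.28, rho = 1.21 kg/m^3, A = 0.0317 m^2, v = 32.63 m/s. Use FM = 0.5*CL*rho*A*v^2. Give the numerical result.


FM = 0.5 * CL * rho * A * v^2
FM = 0.5 * 0.28 * 1.21 * 0.0317 * 32.63^2
v^2 = 1064.7169
FM = 0.5 * 0.28 * 1.21 * 0.0317 * 1064.7169 = 5.7175 N

5.7175 N


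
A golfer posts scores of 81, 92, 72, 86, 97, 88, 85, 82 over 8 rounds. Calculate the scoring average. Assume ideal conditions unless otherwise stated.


Average = sum / n
Sum = 683
Average = 683 / 8 = 85.375

85.375


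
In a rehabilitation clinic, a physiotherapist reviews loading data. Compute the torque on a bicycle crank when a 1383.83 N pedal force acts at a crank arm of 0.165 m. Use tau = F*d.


tau = F * d
tau = 1383.83 * 0.165
tau = 228.332 N*m

228.332 N*m


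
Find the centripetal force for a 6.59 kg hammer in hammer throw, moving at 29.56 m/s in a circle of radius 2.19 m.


Fc = m * v^2 / r
v^2 = 29.56^2 = 873.7936
Fc = 6.59 * 873.7936 / 2.19
Fc = 5758.2998 / 2.19 = 2629.3607 N

2629.3607 N


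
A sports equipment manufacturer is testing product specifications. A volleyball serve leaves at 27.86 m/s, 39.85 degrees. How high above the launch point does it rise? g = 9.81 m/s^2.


H = (v*sin(theta))^2 / (2*g)
vy = v*sin(theta) = 27.86 * sin(39.85 deg) = 17.8521 m/s
H = vy^2 / (2*g) = 318.6985 / (2*9.81)
H = 318.6985 / 19.62 = 16.2436 m

16.2436 m


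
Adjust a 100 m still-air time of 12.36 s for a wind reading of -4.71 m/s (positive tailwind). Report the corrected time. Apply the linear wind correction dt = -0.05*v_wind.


dt = -0.05 * v_wind = -0.05 * -4.71 = 0.2355 s
t_corrected = t_still + dt = 12.36 + (0.2355)
t_corrected = 12.5955 s

12.5955 s


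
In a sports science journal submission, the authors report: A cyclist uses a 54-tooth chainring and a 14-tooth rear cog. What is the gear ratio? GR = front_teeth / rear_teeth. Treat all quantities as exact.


GR = front_teeth / rear_teeth
GR = 54 / 14
GR = 3.8571

3.8571


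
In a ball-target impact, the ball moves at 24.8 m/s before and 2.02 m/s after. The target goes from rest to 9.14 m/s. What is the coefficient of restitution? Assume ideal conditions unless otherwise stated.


e = (v2_after - v1_after) / (v1_before - v2_before)
Numerator = 9.14 - 2.02 = 7.12
Denominator = 24.8 - 0 = 24.8
e = 7.12 / 24.8 = 0.2871

0.2871


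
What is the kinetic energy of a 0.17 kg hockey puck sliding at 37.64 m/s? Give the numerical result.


KE = 0.5 * m * v^2
KE = 0.5 * 0.17 * 37.64^2
KE = 0.5 * 0.17 * 1416.7696 = 120.4254 J

120.4254 J


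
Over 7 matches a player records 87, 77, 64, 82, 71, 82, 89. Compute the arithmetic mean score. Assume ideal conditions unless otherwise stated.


Average = sum / n
Sum = 552
Average = 552 / 7 = 78.8571

78.8571


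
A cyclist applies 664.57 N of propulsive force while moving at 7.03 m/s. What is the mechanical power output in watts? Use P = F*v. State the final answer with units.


P = F * v
P = 664.57 * 7.03
P = 4671.9271 W

4671.9271 W


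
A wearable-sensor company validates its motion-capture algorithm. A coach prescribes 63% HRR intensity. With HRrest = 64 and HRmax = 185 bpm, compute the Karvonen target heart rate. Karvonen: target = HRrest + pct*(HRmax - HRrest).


Target = HRrest + pct*(HRmax - HRrest)
Heart rate reserve = HRmax - HRrest = 185 - 64 = 121 bpm
Fraction = 63% = 0.63
Target = 64 + 0.63 * 121
Target = 64 + 76.23 = 140.23 bpm

140.23 bpm


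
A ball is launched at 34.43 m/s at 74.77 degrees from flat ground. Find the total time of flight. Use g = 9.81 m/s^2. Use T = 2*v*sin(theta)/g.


T = 2*v*sin(theta)/g
sin(theta) = sin(74.77 deg) = 0.9649
T = 2*34.43*0.9649 / 9.81
T = 66.4416 / 9.81 = 6.7728 s

6.7728 s


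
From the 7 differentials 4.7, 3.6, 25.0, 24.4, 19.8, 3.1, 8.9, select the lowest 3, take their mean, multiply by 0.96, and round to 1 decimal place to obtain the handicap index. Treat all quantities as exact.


All differentials: 4.7, 3.6, 25.0, 24.4, 19.8, 3.1, 8.9
Sorted: 3.1, 3.6, 4.7, 8.9, 19.8, 24.4, 25.0
Best 3: 3.1, 3.6, 4.7
Average of best = 11.4 / 3 = 3.8
Raw index = 3.8 * 0.96 = 3.648
Handicap index = round(3.648, 1) = 3.6

3.6


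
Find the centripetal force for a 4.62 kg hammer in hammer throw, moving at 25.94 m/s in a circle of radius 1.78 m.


Fc = m * v^2 / r
v^2 = 25.94^2 = 672.8836
Fc = 4.62 * 672.8836 / 1.78
Fc = 3108.7222 / 1.78 = 1746.4732 N

1746.4732 N


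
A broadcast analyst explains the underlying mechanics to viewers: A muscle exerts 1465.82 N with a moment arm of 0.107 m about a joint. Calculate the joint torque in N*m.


tau = F * d
tau = 1465.82 * 0.107
tau = 156.8427 N*m

156.8427 N*m


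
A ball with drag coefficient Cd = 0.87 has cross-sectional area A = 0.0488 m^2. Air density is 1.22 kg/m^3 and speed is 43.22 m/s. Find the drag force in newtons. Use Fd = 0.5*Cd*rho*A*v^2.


Fd = 0.5 * Cd * rho * A * v^2
Fd = 0.5 * 0.87 * 1.22 * 0.0488 * 43.22^2
v^2 = 1867.9684
Fd = 0.5 * 0.87 * 1.22 * 0.0488 * 1867.9684 = 48.3769 N

48.3769 N


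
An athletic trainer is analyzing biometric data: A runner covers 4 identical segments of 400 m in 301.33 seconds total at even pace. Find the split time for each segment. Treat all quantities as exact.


Split time = total_time / n_laps = 301.33 / 4
Split time = 75.3325 s per lap

75.3325 s


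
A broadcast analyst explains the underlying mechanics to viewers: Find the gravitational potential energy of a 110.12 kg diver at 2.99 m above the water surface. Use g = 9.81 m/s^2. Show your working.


PE = m * g * h
PE = 110.12 * 9.81 * 2.99
PE = 1080.2772 * 2.99 = 3230.0288 J

3230.0288 J


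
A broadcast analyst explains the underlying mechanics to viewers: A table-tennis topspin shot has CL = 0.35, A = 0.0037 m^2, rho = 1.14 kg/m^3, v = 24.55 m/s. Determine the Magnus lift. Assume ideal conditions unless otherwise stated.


FM = 0.5 * CL * rho * A * v^2
FM = 0.5 * 0.35 * 1.14 * 0.0037 * 24.55^2
v^2 = 602.7025
FM = 0.5 * 0.35 * 1.14 * 0.0037 * 602.7025 = 0.4449 N

0.4449 N


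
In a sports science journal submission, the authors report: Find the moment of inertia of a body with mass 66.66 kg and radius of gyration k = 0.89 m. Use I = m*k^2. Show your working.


I = m * k^2
I = 66.66 * 0.89^2
I = 66.66 * 0.7921 = 52.8014 kg*m^2

52.8014 kg*m^2


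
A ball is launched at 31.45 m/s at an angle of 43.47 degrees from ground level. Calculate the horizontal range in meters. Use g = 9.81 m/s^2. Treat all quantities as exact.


R = v^2 * sin(2*theta) / g
Convert angle to radians: theta = 43.47 deg = 0.7587 rad
sin(2*theta) = sin(1.5174) = 0.9986
R = 31.45^2 * 0.9986 / 9.81
R = 989.1025 * 0.9986 / 9.81 = 100.6822 m

100.6822 m


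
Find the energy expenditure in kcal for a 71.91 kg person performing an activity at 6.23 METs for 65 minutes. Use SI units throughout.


kcal = MET * mass * time_hr
Convert time: 65 min = 1.0833 hr
kcal = 6.23 * 71.91 * 1.0833
kcal = 485.3326 kcal

485.3326 kcal


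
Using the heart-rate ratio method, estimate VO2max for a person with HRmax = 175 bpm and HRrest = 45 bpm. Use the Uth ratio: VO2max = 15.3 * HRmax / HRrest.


VO2max = 15.3 * HRmax / HRrest
VO2max = 15.3 * 175 / 45
VO2max = 2677.5 / 45 = 59.5 mL/kg/min

59.5 mL/kg/min


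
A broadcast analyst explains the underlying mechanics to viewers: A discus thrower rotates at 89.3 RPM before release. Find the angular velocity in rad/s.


omega = RPM * 2 * pi / 60
omega = 89.3 * 2 * 3.14159 / 60
omega = 561.0884 / 60 = 9.3515 rad/s

9.3515 rad/s


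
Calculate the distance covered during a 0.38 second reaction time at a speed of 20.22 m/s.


d = v * t
d = 20.22 * 0.38
d = 7.6836 m

7.6836 m


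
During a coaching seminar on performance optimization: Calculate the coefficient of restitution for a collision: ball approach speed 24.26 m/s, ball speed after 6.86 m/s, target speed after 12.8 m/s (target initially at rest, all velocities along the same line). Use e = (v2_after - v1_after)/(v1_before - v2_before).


e = (v2_after - v1_after) / (v1_before - v2_before)
Numerator = 12.8 - 6.86 = 5.94
Denominator = 24.26 - 0 = 24.26
e = 5.94 / 24.26 = 0.2448

0.2448


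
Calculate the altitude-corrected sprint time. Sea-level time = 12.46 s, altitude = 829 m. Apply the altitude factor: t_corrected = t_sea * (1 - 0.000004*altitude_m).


Correction factor = 1 - 0.000004 * 829 = 0.996684
t_corrected = t_sea * factor = 12.46 * 0.996684
t_corrected = 12.4187 s

12.4187 s


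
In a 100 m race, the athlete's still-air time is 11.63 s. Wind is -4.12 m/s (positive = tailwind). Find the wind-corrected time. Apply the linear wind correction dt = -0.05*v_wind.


dt = -0.05 * v_wind = -0.05 * -4.12 = 0.206 s
t_corrected = t_still + dt = 11.63 + (0.206)
t_corrected = 11.836 s

11.836 s


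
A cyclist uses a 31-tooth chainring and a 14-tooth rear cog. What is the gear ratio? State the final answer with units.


GR = front_teeth / rear_teeth
GR = 31 / 14
GR = 2.2143

2.2143


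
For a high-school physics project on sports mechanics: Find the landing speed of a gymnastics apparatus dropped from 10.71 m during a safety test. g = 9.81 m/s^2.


v = sqrt(2 * g * h)
v = sqrt(2 * 9.81 * 10.71)
v = sqrt(210.1302) = 14.4959 m/s

14.4959 m/s


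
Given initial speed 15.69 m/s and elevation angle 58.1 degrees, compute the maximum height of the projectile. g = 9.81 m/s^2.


H = (v*sin(theta))^2 / (2*g)
vy = v*sin(theta) = 15.69 * sin(58.1 deg) = 13.3204 m/s
H = vy^2 / (2*g) = 177.4321 / (2*9.81)
H = 177.4321 / 19.62 = 9.0434 m

9.0434 m


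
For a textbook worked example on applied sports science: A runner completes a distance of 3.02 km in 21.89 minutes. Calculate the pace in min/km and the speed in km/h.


Pace = time / distance = 21.89 min / 3.02 km = 7.2483 min/km
Speed = distance / time_in_hours = 3.02 / 0.3648 hr
Speed = 8.2778 km/h

7.2483 min/km, 8.2778 km/h


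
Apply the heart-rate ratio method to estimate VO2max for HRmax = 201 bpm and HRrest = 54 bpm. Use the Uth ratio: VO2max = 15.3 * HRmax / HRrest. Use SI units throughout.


VO2max = 15.3 * HRmax / HRrest
VO2max = 15.3 * 201 / 54
VO2max = 3075.3 / 54 = 56.95 mL/kg/min

56.95 mL/kg/min


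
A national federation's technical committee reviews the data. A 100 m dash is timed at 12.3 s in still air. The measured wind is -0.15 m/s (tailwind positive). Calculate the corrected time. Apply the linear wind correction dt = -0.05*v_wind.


dt = -0.05 * v_wind = -0.05 * -0.15 = 0.0075 s
t_corrected = t_still + dt = 12.3 + (0.0075)
t_corrected = 12.3075 s

12.3075 s


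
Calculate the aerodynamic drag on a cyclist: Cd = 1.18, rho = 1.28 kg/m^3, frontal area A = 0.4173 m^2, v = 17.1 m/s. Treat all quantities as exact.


Fd = 0.5 * Cd * rho * A * v^2
Fd = 0.5 * 1.18 * 1.28 * 0.4173 * 17.1^2
v^2 = 292.41
Fd = 0.5 * 1.18 * 1.28 * 0.4173 * 292.41 = 92.1515 N

92.1515 N


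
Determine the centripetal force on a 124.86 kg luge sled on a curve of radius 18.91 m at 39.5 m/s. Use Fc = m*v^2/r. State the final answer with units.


Fc = m * v^2 / r
v^2 = 39.5^2 = 1560.25
Fc = 124.86 * 1560.25 / 18.91
Fc = 194812.815 / 18.91 = 10302.1055 N

10302.1055 N


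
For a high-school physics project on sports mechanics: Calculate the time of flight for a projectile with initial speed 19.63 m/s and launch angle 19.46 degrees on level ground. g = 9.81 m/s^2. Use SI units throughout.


T = 2*v*sin(theta)/g
sin(theta) = sin(19.46 deg) = 0.3331
T = 2*19.63*0.3331 / 9.81
T = 13.0794 / 9.81 = 1.3333 s

1.3333 s


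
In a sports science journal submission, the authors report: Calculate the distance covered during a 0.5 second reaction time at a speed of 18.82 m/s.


d = v * t
d = 18.82 * 0.5
d = 9.41 m

9.41 m


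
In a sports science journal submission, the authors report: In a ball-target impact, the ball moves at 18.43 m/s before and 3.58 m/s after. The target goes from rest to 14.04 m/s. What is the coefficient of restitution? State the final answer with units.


e = (v2_after - v1_after) / (v1_before - v2_before)
Numerator = 14.04 - 3.58 = 10.46
Denominator = 18.43 - 0 = 18.43
e = 10.46 / 18.43 = 0.5676

0.5676


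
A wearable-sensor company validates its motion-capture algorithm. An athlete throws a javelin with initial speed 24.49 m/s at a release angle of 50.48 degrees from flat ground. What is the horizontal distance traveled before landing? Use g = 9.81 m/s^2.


R = v^2 * sin(2*theta) / g
Convert angle to radians: theta = 50.48 deg = 0.881 rad
sin(2*theta) = sin(1.7621) = 0.9818
R = 24.49^2 * 0.9818 / 9.81
R = 599.7601 * 0.9818 / 9.81 = 60.0225 m

60.0225 m


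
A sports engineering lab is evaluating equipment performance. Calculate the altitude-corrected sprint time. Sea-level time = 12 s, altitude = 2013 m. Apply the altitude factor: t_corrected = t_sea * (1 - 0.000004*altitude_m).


Correction factor = 1 - 0.000004 * 2013 = 0.991948
t_corrected = t_sea * factor = 12 * 0.991948
t_corrected = 11.9034 s

11.9034 s


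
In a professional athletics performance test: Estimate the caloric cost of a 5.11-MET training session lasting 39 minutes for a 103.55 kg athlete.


kcal = MET * mass * time_hr
Convert time: 39 min = 0.65 hr
kcal = 5.11 * 103.55 * 0.65
kcal = 343.9413 kcal

343.9413 kcal


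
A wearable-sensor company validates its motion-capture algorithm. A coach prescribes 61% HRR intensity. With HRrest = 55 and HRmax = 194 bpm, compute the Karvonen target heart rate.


Target = HRrest + pct*(HRmax - HRrest)
Heart rate reserve = HRmax - HRrest = 194 - 55 = 139 bpm
Fraction = 61% = 0.61
Target = 55 + 0.61 * 139
Target = 55 + 84.79 = 139.79 bpm

139.79 bpm


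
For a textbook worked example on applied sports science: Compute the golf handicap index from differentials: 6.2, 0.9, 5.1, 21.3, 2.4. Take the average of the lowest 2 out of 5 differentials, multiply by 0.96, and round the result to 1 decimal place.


All differentials: 6.2, 0.9, 5.1, 21.3, 2.4
Sorted: 0.9, 2.4, 5.1, 6.2, 21.3
Best 2: 0.9, 2.4
Average of best = 3.3 / 2 = 1.65
Raw index = 1.65 * 0.96 = 1.584
Handicap index = round(1.584, 1) = 1.6

1.6


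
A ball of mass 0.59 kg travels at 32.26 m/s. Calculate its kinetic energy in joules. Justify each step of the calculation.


KE = 0.5 * m * v^2
KE = 0.5 * 0.59 * 32.26^2
KE = 0.5 * 0.59 * 1040.7076 = 307.0087 J

307.0087 J


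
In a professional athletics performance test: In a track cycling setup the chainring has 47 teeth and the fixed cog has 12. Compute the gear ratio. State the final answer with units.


GR = front_teeth / rear_teeth
GR = 47 / 12
GR = 3.9167

3.9167


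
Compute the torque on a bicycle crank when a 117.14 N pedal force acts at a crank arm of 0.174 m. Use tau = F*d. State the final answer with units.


tau = F * d
tau = 117.14 * 0.174
tau = 20.3824 N*m

20.3824 N*m


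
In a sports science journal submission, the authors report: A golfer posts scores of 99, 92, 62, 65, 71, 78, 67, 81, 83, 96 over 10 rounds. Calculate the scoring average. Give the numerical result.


Average = sum / n
Sum = 794
Average = 794 / 10 = 79.4

79.4


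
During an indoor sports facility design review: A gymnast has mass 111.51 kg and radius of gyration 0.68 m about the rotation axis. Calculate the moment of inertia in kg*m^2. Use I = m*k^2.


I = m * k^2
I = 111.51 * 0.68^2
I = 111.51 * 0.4624 = 51.5622 kg*m^2

51.5622 kg*m^2


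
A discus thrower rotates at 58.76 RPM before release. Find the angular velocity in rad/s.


omega = RPM * 2 * pi / 60
omega = 58.76 * 2 * 3.14159 / 60
omega = 369.2 / 60 = 6.1533 rad/s

6.1533 rad/s


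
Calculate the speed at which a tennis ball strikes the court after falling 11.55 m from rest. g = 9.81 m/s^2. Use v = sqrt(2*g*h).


v = sqrt(2 * g * h)
v = sqrt(2 * 9.81 * 11.55)
v = sqrt(226.611) = 15.0536 m/s

15.0536 m/s


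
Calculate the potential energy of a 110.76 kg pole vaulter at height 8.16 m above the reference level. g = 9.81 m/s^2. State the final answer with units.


PE = m * g * h
PE = 110.76 * 9.81 * 8.16
PE = 1086.5556 * 8.16 = 8866.2937 J

8866.2937 J


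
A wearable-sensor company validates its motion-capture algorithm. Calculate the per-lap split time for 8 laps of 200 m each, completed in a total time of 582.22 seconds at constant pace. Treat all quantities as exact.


Split time = total_time / n_laps = 582.22 / 8
Split time = 72.7775 s per lap

72.7775 s


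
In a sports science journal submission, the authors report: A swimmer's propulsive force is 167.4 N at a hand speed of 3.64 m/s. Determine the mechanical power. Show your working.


P = F * v
P = 167.4 * 3.64
P = 609.336 W

609.336 W


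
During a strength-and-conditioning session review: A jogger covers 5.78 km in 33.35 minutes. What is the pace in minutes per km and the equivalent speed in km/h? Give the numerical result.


Pace = time / distance = 33.35 min / 5.78 km = 5.7699 min/km
Speed = distance / time_in_hours = 5.78 / 0.5558 hr
Speed = 10.3988 km/h

5.7699 min/km, 10.3988 km/h


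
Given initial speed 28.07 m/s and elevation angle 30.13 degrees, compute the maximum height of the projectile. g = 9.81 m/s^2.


H = (v*sin(theta))^2 / (2*g)
vy = v*sin(theta) = 28.07 * sin(30.13 deg) = 14.0901 m/s
H = vy^2 / (2*g) = 198.5315 / (2*9.81)
H = 198.5315 / 19.62 = 10.1188 m

10.1188 m


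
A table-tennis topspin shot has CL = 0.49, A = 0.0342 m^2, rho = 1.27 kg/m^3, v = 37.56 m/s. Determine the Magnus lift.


FM = 0.5 * CL * rho * A * v^2
FM = 0.5 * 0.49 * 1.27 * 0.0342 * 37.56^2
v^2 = 1410.7536
FM = 0.5 * 0.49 * 1.27 * 0.0342 * 1410.7536 = 15.0123 N

15.0123 N


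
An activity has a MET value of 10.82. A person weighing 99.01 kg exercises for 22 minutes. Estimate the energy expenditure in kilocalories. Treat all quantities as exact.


kcal = MET * mass * time_hr
Convert time: 22 min = 0.3667 hr
kcal = 10.82 * 99.01 * 0.3667
kcal = 392.8057 kcal

392.8057 kcal


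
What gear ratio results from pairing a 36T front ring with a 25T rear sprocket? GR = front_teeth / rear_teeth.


GR = front_teeth / rear_teeth
GR = 36 / 25
GR = 1.44

1.44


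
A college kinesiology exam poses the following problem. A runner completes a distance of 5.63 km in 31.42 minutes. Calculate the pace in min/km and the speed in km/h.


Pace = time / distance = 31.42 min / 5.63 km = 5.5808 min/km
Speed = distance / time_in_hours = 5.63 / 0.5237 hr
Speed = 10.7511 km/h

5.5808 min/km, 10.7511 km/h


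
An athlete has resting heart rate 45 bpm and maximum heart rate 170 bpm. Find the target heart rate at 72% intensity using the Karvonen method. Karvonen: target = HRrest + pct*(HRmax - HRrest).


Target = HRrest + pct*(HRmax - HRrest)
Heart rate reserve = HRmax - HRrest = 170 - 45 = 125 bpm
Fraction = 72% = 0.72
Target = 45 + 0.72 * 125
Target = 45 + 90 = 135 bpm

135 bpm


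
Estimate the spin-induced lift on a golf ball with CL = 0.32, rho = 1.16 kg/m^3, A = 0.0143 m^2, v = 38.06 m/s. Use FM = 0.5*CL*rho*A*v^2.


FM = 0.5 * CL * rho * A * v^2
FM = 0.5 * 0.32 * 1.16 * 0.0143 * 38.06^2
v^2 = 1448.5636
FM = 0.5 * 0.32 * 1.16 * 0.0143 * 1448.5636 = 3.8446 N

3.8446 N


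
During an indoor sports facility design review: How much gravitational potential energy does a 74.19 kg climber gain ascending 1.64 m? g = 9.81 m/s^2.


PE = m * g * h
PE = 74.19 * 9.81 * 1.64
PE = 727.8039 * 1.64 = 1193.5984 J

1193.5984 J


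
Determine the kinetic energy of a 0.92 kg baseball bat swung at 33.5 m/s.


KE = 0.5 * m * v^2
KE = 0.5 * 0.92 * 33.5^2
KE = 0.5 * 0.92 * 1122.25 = 516.235 J

516.235 J


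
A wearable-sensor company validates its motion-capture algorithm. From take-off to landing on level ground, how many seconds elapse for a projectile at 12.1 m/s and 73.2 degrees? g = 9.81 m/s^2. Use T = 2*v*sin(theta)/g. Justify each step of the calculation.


T = 2*v*sin(theta)/g
sin(theta) = sin(73.2 deg) = 0.9573
T = 2*12.1*0.9573 / 9.81
T = 23.1671 / 9.81 = 2.3616 s

2.3616 s


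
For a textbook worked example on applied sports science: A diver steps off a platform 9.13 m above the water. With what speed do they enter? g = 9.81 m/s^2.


v = sqrt(2 * g * h)
v = sqrt(2 * 9.81 * 9.13)
v = sqrt(179.1306) = 13.384 m/s

13.384 m/s


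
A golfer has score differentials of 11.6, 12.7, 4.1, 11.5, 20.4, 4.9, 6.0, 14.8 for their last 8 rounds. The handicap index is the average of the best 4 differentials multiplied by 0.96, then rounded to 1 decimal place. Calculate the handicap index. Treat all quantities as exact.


All differentials: 11.6, 12.7, 4.1, 11.5, 20.4, 4.9, 6.0, 14.8
Sorted: 4.1, 4.9, 6.0, 11.5, 11.6, 12.7, 14.8, 20.4
Best 4: 4.1, 4.9, 6.0, 11.5
Average of best = 26.5 / 4 = 6.625
Raw index = 6.625 * 0.96 = 6.36
Handicap index = round(6.36, 1) = 6.4

6.4


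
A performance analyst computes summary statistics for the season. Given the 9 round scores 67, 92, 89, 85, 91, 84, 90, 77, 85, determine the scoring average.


Average = sum / n
Sum = 760
Average = 760 / 9 = 84.4444

84.4444


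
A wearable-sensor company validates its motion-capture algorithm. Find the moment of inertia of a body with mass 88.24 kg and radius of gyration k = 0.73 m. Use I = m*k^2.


I = m * k^2
I = 88.24 * 0.73^2
I = 88.24 * 0.5329 = 47.0231 kg*m^2

47.0231 kg*m^2


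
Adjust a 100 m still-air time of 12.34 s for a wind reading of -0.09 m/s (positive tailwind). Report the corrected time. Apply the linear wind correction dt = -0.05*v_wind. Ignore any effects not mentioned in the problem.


dt = -0.05 * v_wind = -0.05 * -0.09 = 0.0045 s
t_corrected = t_still + dt = 12.34 + (0.0045)
t_corrected = 12.3445 s

12.3445 s


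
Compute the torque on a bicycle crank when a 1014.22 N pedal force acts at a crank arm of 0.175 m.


tau = F * d
tau = 1014.22 * 0.175
tau = 177.4885 N*m

177.4885 N*m


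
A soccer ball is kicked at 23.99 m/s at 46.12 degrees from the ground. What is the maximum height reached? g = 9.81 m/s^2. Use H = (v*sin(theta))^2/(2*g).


H = (v*sin(theta))^2 / (2*g)
vy = v*sin(theta) = 23.99 * sin(46.12 deg) = 17.2918 m/s
H = vy^2 / (2*g) = 299.0073 / (2*9.81)
H = 299.0073 / 19.62 = 15.2399 m

15.2399 m


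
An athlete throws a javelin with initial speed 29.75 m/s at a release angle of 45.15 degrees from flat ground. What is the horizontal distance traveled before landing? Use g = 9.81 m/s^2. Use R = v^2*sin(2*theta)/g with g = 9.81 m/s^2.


R = v^2 * sin(2*theta) / g
Convert angle to radians: theta = 45.15 deg = 0.788 rad
sin(2*theta) = sin(1.576) = 1
R = 29.75^2 * 1 / 9.81
R = 885.0625 * 1 / 9.81 = 90.2192 m

90.2192 m


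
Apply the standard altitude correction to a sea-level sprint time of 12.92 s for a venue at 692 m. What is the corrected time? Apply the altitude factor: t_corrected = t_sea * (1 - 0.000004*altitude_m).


Correction factor = 1 - 0.000004 * 692 = 0.997232
t_corrected = t_sea * factor = 12.92 * 0.997232
t_corrected = 12.8842 s

12.8842 s


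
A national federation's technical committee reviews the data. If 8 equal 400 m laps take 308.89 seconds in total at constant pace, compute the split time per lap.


Split time = total_time / n_laps = 308.89 / 8
Split time = 38.6112 s per lap

38.6112 s


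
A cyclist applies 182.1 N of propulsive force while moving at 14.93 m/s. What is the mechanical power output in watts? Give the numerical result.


P = F * v
P = 182.1 * 14.93
P = 2718.753 W

2718.753 W


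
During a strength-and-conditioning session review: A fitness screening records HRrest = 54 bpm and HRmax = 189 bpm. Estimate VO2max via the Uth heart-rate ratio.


VO2max = 15.3 * HRmax / HRrest
VO2max = 15.3 * 189 / 54
VO2max = 2891.7 / 54 = 53.55 mL/kg/min

53.55 mL/kg/min


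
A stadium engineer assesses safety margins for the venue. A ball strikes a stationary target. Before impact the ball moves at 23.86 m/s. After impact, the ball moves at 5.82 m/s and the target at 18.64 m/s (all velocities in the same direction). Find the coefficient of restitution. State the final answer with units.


e = (v2_after - v1_after) / (v1_before - v2_before)
Numerator = 18.64 - 5.82 = 12.82
Denominator = 23.86 - 0 = 23.86
e = 12.82 / 23.86 = 0.5373

0.5373


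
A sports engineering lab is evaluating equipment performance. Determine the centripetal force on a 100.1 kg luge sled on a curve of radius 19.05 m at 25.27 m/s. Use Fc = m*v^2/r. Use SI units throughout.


Fc = m * v^2 / r
v^2 = 25.27^2 = 638.5729
Fc = 100.1 * 638.5729 / 19.05
Fc = 63921.1473 / 19.05 = 3355.4408 N

3355.4408 N


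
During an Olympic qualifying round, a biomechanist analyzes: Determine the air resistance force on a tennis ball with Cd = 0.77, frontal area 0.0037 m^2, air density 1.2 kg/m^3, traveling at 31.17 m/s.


Fd = 0.5 * Cd * rho * A * v^2
Fd = 0.5 * 0.77 * 1.2 * 0.0037 * 31.17^2
v^2 = 971.5689
Fd = 0.5 * 0.77 * 1.2 * 0.0037 * 971.5689 = 1.6608 N

1.6608 N


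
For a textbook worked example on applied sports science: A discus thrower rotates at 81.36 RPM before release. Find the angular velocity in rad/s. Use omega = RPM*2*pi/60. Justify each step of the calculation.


omega = RPM * 2 * pi / 60
omega = 81.36 * 2 * 3.14159 / 60
omega = 511.2 / 60 = 8.52 rad/s

8.52 rad/s


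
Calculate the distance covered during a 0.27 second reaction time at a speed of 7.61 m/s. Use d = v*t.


d = v * t
d = 7.61 * 0.27
d = 2.0547 m

2.0547 m


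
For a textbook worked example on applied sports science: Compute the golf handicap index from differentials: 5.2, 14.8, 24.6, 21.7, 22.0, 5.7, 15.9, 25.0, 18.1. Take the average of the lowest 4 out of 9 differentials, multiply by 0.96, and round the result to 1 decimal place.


All differentials: 5.2, 14.8, 24.6, 21.7, 22.0, 5.7, 15.9, 25.0, 18.1
Sorted: 5.2, 5.7, 14.8, 15.9, 18.1, 21.7, 22.0, 24.6, 25.0
Best 4: 5.2, 5.7, 14.8, 15.9
Average of best = 41.6 / 4 = 10.4
Raw index = 10.4 * 0.96 = 9.984
Handicap index = round(9.984, 1) = 10.0

10.0


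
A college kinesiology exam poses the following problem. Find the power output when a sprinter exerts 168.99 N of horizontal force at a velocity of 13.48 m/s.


P = F * v
P = 168.99 * 13.48
P = 2277.9852 W

2277.9852 W


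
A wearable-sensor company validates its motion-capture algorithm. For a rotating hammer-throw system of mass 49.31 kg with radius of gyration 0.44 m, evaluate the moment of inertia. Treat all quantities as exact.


I = m * k^2
I = 49.31 * 0.44^2
I = 49.31 * 0.1936 = 9.5464 kg*m^2

9.5464 kg*m^2


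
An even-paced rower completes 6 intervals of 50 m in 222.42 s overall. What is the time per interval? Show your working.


Split time = total_time / n_laps = 222.42 / 6
Split time = 37.07 s per lap

37.07 s


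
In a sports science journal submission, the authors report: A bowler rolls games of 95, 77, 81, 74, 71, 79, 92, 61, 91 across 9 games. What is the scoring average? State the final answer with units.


Average = sum / n
Sum = 721
Average = 721 / 9 = 80.1111

80.1111
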